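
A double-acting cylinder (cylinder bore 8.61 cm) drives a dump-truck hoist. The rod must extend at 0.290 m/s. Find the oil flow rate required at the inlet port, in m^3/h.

Cap-side area A_cap = π/4 × (8.61 cm)² = 58.22 cm^2
Q = A × v

Q ≈ 6.08 m^3/h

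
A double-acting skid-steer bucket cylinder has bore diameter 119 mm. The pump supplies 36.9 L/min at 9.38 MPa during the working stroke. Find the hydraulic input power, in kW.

W ≈ 5.77 kW

Hydraulic power = P × Q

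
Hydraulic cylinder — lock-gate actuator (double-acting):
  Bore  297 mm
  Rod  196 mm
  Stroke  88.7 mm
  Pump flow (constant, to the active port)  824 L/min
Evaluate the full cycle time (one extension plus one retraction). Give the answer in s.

Cap-side area A_cap = π/4 × (297 mm)² = 69280 mm^2
Rod-side annular area A_ann = π/4 × (297² − 196²) = 39110 mm^2
t_ext = A_cap·L/Q = 0.4475 s
t_ret = A_ann·L/Q = 0.2526 s
t_cycle = t_ext + t_ret

t ≈ 0.700 s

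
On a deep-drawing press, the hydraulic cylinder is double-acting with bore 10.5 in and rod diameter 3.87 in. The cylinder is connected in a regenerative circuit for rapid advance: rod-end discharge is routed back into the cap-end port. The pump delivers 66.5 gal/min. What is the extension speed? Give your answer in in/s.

In regeneration the rod-end outflow joins the pump flow into the cap end, so the net volume the pump must supply per unit advance equals the rod cross-section area.
Rod cross-section A_rod = π/4 × (3.87 in)² = 11.76 in^2
v = Q_pump / A_rod

v ≈ 21.8 in/s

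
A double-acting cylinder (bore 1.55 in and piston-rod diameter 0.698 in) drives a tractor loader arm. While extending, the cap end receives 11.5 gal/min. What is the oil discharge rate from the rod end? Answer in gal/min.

Q_out ≈ 9.17 gal/min

Cap-side area A_cap = π/4 × (1.55 in)² = 1.887 in^2
Rod-side annular area A_ann = π/4 × (1.55² − 0.698²) = 1.504 in^2
Piston speed v = Q_in/A_cap; rod-end outflow Q_out = v × A_ann = Q_in × A_ann/A_cap.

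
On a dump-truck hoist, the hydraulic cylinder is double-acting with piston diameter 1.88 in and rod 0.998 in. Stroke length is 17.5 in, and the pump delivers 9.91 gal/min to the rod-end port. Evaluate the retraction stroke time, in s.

t ≈ 0.914 s

Rod-side annular area A_ann = π/4 × (1.88² − 0.998²) = 1.994 in^2
Swept volume V = A × L; t = V / Q = A·L / Q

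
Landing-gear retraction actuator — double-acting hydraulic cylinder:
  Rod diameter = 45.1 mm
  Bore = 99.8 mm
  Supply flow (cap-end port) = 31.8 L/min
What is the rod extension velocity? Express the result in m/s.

v ≈ 0.0678 m/s

Cap-side area A_cap = π/4 × (99.8 mm)² = 7823 mm^2
v = Q / A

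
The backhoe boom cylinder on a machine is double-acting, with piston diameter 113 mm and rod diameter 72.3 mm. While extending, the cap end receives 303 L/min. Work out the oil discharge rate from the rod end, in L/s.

Cap-side area A_cap = π/4 × (113 mm)² = 10030 mm^2
Rod-side annular area A_ann = π/4 × (113² − 72.3²) = 5923 mm^2
Piston speed v = Q_in/A_cap; rod-end outflow Q_out = v × A_ann = Q_in × A_ann/A_cap.

Q_out ≈ 2.98 L/s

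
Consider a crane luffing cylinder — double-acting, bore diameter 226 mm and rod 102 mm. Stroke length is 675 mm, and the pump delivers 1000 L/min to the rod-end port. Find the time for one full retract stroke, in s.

Rod-side annular area A_ann = π/4 × (226² − 102²) = 31940 mm^2
Swept volume V = A × L; t = V / Q = A·L / Q

t ≈ 1.29 s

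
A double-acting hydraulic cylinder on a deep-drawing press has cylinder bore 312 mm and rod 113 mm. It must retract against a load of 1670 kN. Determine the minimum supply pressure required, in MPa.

P ≈ 25.1 MPa

Rod-side annular area A_ann = π/4 × (312² − 113²) = 66430 mm^2
Retraction: pressure acts on the annular area.
P = F / A = 1670 kN / A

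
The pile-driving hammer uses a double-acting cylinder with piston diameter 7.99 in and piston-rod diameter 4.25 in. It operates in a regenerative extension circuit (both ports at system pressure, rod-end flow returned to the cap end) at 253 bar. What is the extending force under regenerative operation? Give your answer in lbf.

F ≈ 52100 lbf

With equal pressure on both faces, forces on the annular region cancel; the net push is pressure × rod cross-section.
Rod cross-section A_rod = π/4 × (4.25 in)² = 14.19 in^2
F = P × A_rod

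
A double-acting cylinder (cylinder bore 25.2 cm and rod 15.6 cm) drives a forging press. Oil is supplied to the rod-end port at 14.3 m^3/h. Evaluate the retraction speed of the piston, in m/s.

v ≈ 0.129 m/s

Rod-side annular area A_ann = π/4 × (25.2² − 15.6²) = 307.6 cm^2
Flow into the rod-end port fills the annular volume.
v = Q / A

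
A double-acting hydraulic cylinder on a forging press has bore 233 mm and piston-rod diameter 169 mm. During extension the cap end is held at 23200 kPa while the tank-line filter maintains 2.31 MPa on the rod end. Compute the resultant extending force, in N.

Cap-side area A_cap = π/4 × (233 mm)² = 42640 mm^2
Rod-side annular area A_ann = π/4 × (233² − 169²) = 20210 mm^2
Net thrust = P_cap·A_cap − P_rod·A_ann = 9.892e5 N − 46680 N

F ≈ 9.43e5 N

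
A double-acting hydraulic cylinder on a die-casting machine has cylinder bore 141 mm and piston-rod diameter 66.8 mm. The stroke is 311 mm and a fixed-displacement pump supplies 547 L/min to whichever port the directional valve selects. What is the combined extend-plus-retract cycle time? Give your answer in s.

Cap-side area A_cap = π/4 × (141 mm)² = 15610 mm^2
Rod-side annular area A_ann = π/4 × (141² − 66.8²) = 12110 mm^2
t_ext = A_cap·L/Q = 0.5327 s
t_ret = A_ann·L/Q = 0.4131 s
t_cycle = t_ext + t_ret

t ≈ 0.946 s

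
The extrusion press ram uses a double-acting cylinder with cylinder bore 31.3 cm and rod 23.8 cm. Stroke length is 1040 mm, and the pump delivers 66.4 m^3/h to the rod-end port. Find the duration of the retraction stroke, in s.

Rod-side annular area A_ann = π/4 × (31.3² − 23.8²) = 324.6 cm^2
Swept volume V = A × L; t = V / Q = A·L / Q

t ≈ 1.83 s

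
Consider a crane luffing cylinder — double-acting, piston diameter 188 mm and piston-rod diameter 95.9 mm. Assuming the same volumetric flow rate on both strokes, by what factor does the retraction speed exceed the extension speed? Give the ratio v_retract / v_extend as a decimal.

v_ret/v_ext ≈ 1.35

Cap-side area A_cap = π/4 × (188 mm)² = 27760 mm^2
Rod-side annular area A_ann = π/4 × (188² − 95.9²) = 20540 mm^2
For equal Q, v ∝ 1/A, so v_ret/v_ext = A_cap/A_ann.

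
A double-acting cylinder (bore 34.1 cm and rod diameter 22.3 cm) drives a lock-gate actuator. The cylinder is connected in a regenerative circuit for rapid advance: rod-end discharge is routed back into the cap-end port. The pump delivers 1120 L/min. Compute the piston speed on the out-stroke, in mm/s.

In regeneration the rod-end outflow joins the pump flow into the cap end, so the net volume the pump must supply per unit advance equals the rod cross-section area.
Rod cross-section A_rod = π/4 × (22.3 cm)² = 390.6 cm^2
v = Q_pump / A_rod

v ≈ 478 mm/s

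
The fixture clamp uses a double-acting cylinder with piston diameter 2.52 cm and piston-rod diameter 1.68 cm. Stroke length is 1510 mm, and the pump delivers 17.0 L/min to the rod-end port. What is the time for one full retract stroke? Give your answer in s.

Rod-side annular area A_ann = π/4 × (2.52² − 1.68²) = 2.771 cm^2
Swept volume V = A × L; t = V / Q = A·L / Q

t ≈ 1.48 s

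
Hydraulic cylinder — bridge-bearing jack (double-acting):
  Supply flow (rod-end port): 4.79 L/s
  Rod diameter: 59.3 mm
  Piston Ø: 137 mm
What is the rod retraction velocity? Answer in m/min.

v ≈ 24.0 m/min

Rod-side annular area A_ann = π/4 × (137² − 59.3²) = 11980 mm^2
Flow into the rod-end port fills the annular volume.
v = Q / A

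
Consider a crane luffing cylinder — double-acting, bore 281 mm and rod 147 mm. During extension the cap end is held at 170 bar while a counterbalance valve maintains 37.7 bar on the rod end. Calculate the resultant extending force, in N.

F ≈ 8.84e5 N

Cap-side area A_cap = π/4 × (281 mm)² = 62020 mm^2
Rod-side annular area A_ann = π/4 × (281² − 147²) = 45040 mm^2
Net thrust = P_cap·A_cap − P_rod·A_ann = 1.054e6 N − 1.698e5 N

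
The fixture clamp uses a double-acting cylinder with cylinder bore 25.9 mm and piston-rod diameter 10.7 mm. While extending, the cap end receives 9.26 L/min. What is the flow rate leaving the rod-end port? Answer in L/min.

Cap-side area A_cap = π/4 × (25.9 mm)² = 526.9 mm^2
Rod-side annular area A_ann = π/4 × (25.9² − 10.7²) = 436.9 mm^2
Piston speed v = Q_in/A_cap; rod-end outflow Q_out = v × A_ann = Q_in × A_ann/A_cap.

Q_out ≈ 7.68 L/min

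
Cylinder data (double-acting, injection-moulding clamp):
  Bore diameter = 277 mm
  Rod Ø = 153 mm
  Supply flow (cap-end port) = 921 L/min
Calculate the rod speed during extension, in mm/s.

v ≈ 255 mm/s

Cap-side area A_cap = π/4 × (277 mm)² = 60260 mm^2
v = Q / A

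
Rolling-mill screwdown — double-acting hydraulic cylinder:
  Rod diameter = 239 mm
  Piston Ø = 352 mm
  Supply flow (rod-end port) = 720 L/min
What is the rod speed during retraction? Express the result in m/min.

v ≈ 13.7 m/min

Rod-side annular area A_ann = π/4 × (352² − 239²) = 52450 mm^2
Flow into the rod-end port fills the annular volume.
v = Q / A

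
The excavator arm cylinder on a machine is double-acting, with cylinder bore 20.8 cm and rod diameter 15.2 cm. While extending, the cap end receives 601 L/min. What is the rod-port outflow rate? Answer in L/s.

Cap-side area A_cap = π/4 × (20.8 cm)² = 339.8 cm^2
Rod-side annular area A_ann = π/4 × (20.8² − 15.2²) = 158.3 cm^2
Piston speed v = Q_in/A_cap; rod-end outflow Q_out = v × A_ann = Q_in × A_ann/A_cap.

Q_out ≈ 4.67 L/s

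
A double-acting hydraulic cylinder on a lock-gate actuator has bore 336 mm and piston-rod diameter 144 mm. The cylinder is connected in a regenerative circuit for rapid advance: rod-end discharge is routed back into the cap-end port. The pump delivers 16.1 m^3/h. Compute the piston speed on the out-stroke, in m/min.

v ≈ 16.5 m/min

In regeneration the rod-end outflow joins the pump flow into the cap end, so the net volume the pump must supply per unit advance equals the rod cross-section area.
Rod cross-section A_rod = π/4 × (144 mm)² = 16290 mm^2
v = Q_pump / A_rod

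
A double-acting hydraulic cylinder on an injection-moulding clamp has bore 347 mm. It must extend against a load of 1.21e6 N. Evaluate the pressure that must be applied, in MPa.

P ≈ 12.8 MPa

Cap-side area A_cap = π/4 × (347 mm)² = 94570 mm^2
P = F / A = 1.21e6 N / A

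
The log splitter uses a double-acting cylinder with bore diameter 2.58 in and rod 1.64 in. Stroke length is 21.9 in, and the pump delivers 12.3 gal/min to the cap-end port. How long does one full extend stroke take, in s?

t ≈ 2.42 s

Cap-side area A_cap = π/4 × (2.58 in)² = 5.228 in^2
Swept volume V = A × L; t = V / Q = A·L / Q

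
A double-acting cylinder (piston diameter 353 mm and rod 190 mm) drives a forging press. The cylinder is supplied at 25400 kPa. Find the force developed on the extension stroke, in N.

Cap-side area A_cap = π/4 × (353 mm)² = 97870 mm^2
F = P × A_cap = 25400 kPa × A_cap

F ≈ 2.49e6 N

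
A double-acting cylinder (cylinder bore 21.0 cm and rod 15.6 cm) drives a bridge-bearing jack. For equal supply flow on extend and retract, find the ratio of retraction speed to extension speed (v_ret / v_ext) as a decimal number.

Cap-side area A_cap = π/4 × (21.0 cm)² = 346.4 cm^2
Rod-side annular area A_ann = π/4 × (21.0² − 15.6²) = 155.2 cm^2
For equal Q, v ∝ 1/A, so v_ret/v_ext = A_cap/A_ann.

v_ret/v_ext ≈ 2.23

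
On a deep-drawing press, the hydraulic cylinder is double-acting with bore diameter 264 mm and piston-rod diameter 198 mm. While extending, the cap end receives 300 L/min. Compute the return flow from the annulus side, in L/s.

Cap-side area A_cap = π/4 × (264 mm)² = 54740 mm^2
Rod-side annular area A_ann = π/4 × (264² − 198²) = 23950 mm^2
Piston speed v = Q_in/A_cap; rod-end outflow Q_out = v × A_ann = Q_in × A_ann/A_cap.

Q_out ≈ 2.19 L/s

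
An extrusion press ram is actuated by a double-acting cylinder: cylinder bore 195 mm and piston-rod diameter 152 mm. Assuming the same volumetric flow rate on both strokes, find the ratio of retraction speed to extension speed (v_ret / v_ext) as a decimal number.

Cap-side area A_cap = π/4 × (195 mm)² = 29860 mm^2
Rod-side annular area A_ann = π/4 × (195² − 152²) = 11720 mm^2
For equal Q, v ∝ 1/A, so v_ret/v_ext = A_cap/A_ann.

v_ret/v_ext ≈ 2.55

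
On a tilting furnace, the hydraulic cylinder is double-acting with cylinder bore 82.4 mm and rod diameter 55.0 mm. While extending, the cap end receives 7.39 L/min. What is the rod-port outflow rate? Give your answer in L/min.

Cap-side area A_cap = π/4 × (82.4 mm)² = 5333 mm^2
Rod-side annular area A_ann = π/4 × (82.4² − 55.0²) = 2957 mm^2
Piston speed v = Q_in/A_cap; rod-end outflow Q_out = v × A_ann = Q_in × A_ann/A_cap.

Q_out ≈ 4.10 L/min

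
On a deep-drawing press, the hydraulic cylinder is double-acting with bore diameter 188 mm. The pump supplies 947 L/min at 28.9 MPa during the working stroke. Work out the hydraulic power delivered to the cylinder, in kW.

W ≈ 456 kW

Hydraulic power = P × Q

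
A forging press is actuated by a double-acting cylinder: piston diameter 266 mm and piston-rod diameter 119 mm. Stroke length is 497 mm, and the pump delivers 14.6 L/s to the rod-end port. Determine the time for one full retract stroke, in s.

t ≈ 1.51 s

Rod-side annular area A_ann = π/4 × (266² − 119²) = 44450 mm^2
Swept volume V = A × L; t = V / Q = A·L / Q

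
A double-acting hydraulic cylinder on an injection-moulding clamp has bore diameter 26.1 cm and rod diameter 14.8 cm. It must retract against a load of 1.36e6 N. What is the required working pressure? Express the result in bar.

Rod-side annular area A_ann = π/4 × (26.1² − 14.8²) = 363.0 cm^2
Retraction: pressure acts on the annular area.
P = F / A = 1.36e6 N / A

P ≈ 375 bar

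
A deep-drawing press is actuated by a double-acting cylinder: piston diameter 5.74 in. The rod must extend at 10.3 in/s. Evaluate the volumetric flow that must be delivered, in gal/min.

Q ≈ 69.2 gal/min

Cap-side area A_cap = π/4 × (5.74 in)² = 25.88 in^2
Q = A × v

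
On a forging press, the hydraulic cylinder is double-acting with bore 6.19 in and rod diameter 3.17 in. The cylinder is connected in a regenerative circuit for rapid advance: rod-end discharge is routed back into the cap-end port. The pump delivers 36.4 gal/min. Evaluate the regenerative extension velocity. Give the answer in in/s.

In regeneration the rod-end outflow joins the pump flow into the cap end, so the net volume the pump must supply per unit advance equals the rod cross-section area.
Rod cross-section A_rod = π/4 × (3.17 in)² = 7.892 in^2
v = Q_pump / A_rod

v ≈ 17.8 in/s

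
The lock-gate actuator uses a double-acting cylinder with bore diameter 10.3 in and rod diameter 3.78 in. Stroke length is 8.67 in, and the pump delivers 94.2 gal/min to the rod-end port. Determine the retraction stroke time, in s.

t ≈ 1.72 s

Rod-side annular area A_ann = π/4 × (10.3² − 3.78²) = 72.10 in^2
Swept volume V = A × L; t = V / Q = A·L / Q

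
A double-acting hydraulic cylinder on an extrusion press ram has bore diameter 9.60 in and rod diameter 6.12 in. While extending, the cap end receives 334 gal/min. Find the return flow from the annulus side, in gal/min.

Cap-side area A_cap = π/4 × (9.60 in)² = 72.38 in^2
Rod-side annular area A_ann = π/4 × (9.60² − 6.12²) = 42.97 in^2
Piston speed v = Q_in/A_cap; rod-end outflow Q_out = v × A_ann = Q_in × A_ann/A_cap.

Q_out ≈ 198 gal/min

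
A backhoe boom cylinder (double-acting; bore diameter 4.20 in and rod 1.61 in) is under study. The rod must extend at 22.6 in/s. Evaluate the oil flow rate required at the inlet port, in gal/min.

Cap-side area A_cap = π/4 × (4.20 in)² = 13.85 in^2
Q = A × v

Q ≈ 81.3 gal/min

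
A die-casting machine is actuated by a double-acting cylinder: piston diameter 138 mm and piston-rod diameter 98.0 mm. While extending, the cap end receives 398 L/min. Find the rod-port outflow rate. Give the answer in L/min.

Q_out ≈ 197 L/min

Cap-side area A_cap = π/4 × (138 mm)² = 14960 mm^2
Rod-side annular area A_ann = π/4 × (138² − 98.0²) = 7414 mm^2
Piston speed v = Q_in/A_cap; rod-end outflow Q_out = v × A_ann = Q_in × A_ann/A_cap.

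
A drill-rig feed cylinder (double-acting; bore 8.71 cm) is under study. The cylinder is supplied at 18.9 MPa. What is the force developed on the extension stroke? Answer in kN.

F ≈ 113 kN

Cap-side area A_cap = π/4 × (8.71 cm)² = 59.58 cm^2
F = P × A_cap = 18.9 MPa × A_cap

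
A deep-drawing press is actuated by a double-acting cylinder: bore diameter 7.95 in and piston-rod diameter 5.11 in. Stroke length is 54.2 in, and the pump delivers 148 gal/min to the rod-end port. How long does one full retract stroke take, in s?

t ≈ 2.77 s

Rod-side annular area A_ann = π/4 × (7.95² − 5.11²) = 29.13 in^2
Swept volume V = A × L; t = V / Q = A·L / Q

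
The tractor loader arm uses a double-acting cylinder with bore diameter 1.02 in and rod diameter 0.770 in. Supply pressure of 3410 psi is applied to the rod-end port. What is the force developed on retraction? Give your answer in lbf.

F ≈ 1200 lbf

Rod-side annular area A_ann = π/4 × (1.02² − 0.770²) = 0.3515 in^2
On retraction the pressure acts on the annular area (bore minus rod).
F = P × A_ann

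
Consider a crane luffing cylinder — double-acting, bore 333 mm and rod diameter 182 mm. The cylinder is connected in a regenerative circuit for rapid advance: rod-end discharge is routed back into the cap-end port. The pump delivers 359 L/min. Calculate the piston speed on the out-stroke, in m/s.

v ≈ 0.230 m/s

In regeneration the rod-end outflow joins the pump flow into the cap end, so the net volume the pump must supply per unit advance equals the rod cross-section area.
Rod cross-section A_rod = π/4 × (182 mm)² = 26020 mm^2
v = Q_pump / A_rod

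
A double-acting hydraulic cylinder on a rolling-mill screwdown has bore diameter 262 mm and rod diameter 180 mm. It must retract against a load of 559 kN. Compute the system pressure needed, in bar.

Rod-side annular area A_ann = π/4 × (262² − 180²) = 28470 mm^2
Retraction: pressure acts on the annular area.
P = F / A = 559 kN / A

P ≈ 196 bar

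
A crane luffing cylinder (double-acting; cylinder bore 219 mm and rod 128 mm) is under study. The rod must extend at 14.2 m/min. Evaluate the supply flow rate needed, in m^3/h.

Q ≈ 32.1 m^3/h

Cap-side area A_cap = π/4 × (219 mm)² = 37670 mm^2
Q = A × v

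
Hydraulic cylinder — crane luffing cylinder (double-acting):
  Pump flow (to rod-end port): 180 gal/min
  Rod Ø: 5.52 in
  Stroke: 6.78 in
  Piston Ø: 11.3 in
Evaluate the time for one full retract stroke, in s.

t ≈ 0.747 s

Rod-side annular area A_ann = π/4 × (11.3² − 5.52²) = 76.36 in^2
Swept volume V = A × L; t = V / Q = A·L / Q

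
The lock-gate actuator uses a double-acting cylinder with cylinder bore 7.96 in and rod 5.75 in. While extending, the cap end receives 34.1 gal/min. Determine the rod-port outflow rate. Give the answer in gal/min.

Q_out ≈ 16.3 gal/min

Cap-side area A_cap = π/4 × (7.96 in)² = 49.76 in^2
Rod-side annular area A_ann = π/4 × (7.96² − 5.75²) = 23.80 in^2
Piston speed v = Q_in/A_cap; rod-end outflow Q_out = v × A_ann = Q_in × A_ann/A_cap.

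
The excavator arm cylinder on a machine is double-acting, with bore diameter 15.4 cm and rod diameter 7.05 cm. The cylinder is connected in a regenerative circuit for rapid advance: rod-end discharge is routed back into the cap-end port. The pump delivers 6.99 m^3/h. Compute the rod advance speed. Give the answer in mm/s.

v ≈ 497 mm/s

In regeneration the rod-end outflow joins the pump flow into the cap end, so the net volume the pump must supply per unit advance equals the rod cross-section area.
Rod cross-section A_rod = π/4 × (7.05 cm)² = 39.04 cm^2
v = Q_pump / A_rod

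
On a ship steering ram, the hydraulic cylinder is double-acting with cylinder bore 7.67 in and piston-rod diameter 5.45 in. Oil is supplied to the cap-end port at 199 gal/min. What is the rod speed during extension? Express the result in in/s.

Cap-side area A_cap = π/4 × (7.67 in)² = 46.20 in^2
v = Q / A

v ≈ 16.6 in/s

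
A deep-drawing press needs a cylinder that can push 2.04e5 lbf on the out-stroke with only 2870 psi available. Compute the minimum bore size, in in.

Extension force acts on the full piston face: F = P × (π/4)D².
D = √(4F / (πP)) = √(4 × 2.04e5 lbf / (π × 2870 psi))

D ≈ 9.51 in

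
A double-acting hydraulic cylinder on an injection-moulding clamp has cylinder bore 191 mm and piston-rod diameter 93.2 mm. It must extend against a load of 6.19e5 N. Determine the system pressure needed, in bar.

P ≈ 216 bar

Cap-side area A_cap = π/4 × (191 mm)² = 28650 mm^2
P = F / A = 6.19e5 N / A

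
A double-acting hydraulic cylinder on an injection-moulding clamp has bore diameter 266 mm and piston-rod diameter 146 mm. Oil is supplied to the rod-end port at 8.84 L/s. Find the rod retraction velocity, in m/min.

Rod-side annular area A_ann = π/4 × (266² − 146²) = 38830 mm^2
Flow into the rod-end port fills the annular volume.
v = Q / A

v ≈ 13.7 m/min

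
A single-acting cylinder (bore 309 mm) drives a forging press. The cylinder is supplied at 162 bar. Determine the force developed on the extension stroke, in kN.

Cap-side area A_cap = π/4 × (309 mm)² = 74990 mm^2
F = P × A_cap = 162 bar × A_cap

F ≈ 1210 kN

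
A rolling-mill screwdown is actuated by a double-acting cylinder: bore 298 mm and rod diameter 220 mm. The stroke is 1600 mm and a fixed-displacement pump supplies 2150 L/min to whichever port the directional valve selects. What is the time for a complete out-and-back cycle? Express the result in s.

t ≈ 4.53 s

Cap-side area A_cap = π/4 × (298 mm)² = 69750 mm^2
Rod-side annular area A_ann = π/4 × (298² − 220²) = 31730 mm^2
t_ext = A_cap·L/Q = 3.114 s
t_ret = A_ann·L/Q = 1.417 s
t_cycle = t_ext + t_ret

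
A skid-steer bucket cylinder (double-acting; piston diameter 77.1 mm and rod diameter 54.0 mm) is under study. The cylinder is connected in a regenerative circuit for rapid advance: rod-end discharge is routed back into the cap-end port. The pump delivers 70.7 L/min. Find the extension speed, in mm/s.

In regeneration the rod-end outflow joins the pump flow into the cap end, so the net volume the pump must supply per unit advance equals the rod cross-section area.
Rod cross-section A_rod = π/4 × (54.0 mm)² = 2290 mm^2
v = Q_pump / A_rod

v ≈ 515 mm/s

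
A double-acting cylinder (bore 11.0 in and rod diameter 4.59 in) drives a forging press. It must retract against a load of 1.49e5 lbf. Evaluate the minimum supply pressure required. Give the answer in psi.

Rod-side annular area A_ann = π/4 × (11.0² − 4.59²) = 78.49 in^2
Retraction: pressure acts on the annular area.
P = F / A = 1.49e5 lbf / A

P ≈ 1900 psi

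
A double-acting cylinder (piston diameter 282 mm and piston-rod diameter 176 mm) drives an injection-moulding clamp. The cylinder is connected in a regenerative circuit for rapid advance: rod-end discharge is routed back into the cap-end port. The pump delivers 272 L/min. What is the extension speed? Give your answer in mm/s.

v ≈ 186 mm/s

In regeneration the rod-end outflow joins the pump flow into the cap end, so the net volume the pump must supply per unit advance equals the rod cross-section area.
Rod cross-section A_rod = π/4 × (176 mm)² = 24330 mm^2
v = Q_pump / A_rod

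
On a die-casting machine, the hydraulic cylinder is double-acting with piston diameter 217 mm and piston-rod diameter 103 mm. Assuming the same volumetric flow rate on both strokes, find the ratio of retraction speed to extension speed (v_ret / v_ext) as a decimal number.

v_ret/v_ext ≈ 1.29

Cap-side area A_cap = π/4 × (217 mm)² = 36980 mm^2
Rod-side annular area A_ann = π/4 × (217² − 103²) = 28650 mm^2
For equal Q, v ∝ 1/A, so v_ret/v_ext = A_cap/A_ann.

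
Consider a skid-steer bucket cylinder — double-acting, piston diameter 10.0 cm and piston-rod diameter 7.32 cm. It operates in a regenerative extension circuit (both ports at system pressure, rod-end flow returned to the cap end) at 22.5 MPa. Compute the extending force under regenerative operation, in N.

F ≈ 94700 N

With equal pressure on both faces, forces on the annular region cancel; the net push is pressure × rod cross-section.
Rod cross-section A_rod = π/4 × (7.32 cm)² = 42.08 cm^2
F = P × A_rod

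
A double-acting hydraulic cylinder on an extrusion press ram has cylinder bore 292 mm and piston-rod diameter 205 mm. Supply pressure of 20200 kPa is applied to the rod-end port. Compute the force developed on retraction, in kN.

Rod-side annular area A_ann = π/4 × (292² − 205²) = 33960 mm^2
On retraction the pressure acts on the annular area (bore minus rod).
F = P × A_ann

F ≈ 686 kN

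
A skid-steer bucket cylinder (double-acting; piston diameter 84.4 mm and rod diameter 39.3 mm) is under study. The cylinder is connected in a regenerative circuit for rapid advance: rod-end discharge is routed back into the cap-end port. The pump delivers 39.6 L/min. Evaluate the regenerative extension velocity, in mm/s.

v ≈ 544 mm/s

In regeneration the rod-end outflow joins the pump flow into the cap end, so the net volume the pump must supply per unit advance equals the rod cross-section area.
Rod cross-section A_rod = π/4 × (39.3 mm)² = 1213 mm^2
v = Q_pump / A_rod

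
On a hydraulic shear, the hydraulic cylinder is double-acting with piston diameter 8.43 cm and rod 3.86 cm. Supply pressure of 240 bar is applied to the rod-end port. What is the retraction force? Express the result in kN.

Rod-side annular area A_ann = π/4 × (8.43² − 3.86²) = 44.11 cm^2
On retraction the pressure acts on the annular area (bore minus rod).
F = P × A_ann

F ≈ 106 kN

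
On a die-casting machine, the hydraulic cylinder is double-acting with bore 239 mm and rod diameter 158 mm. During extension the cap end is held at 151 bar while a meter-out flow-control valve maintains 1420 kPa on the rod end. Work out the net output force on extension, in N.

F ≈ 6.42e5 N

Cap-side area A_cap = π/4 × (239 mm)² = 44860 mm^2
Rod-side annular area A_ann = π/4 × (239² − 158²) = 25260 mm^2
Net thrust = P_cap·A_cap − P_rod·A_ann = 6.774e5 N − 35860 N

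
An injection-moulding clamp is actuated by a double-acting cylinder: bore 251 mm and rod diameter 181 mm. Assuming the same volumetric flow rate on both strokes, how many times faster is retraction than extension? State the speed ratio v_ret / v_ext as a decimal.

Cap-side area A_cap = π/4 × (251 mm)² = 49480 mm^2
Rod-side annular area A_ann = π/4 × (251² − 181²) = 23750 mm^2
For equal Q, v ∝ 1/A, so v_ret/v_ext = A_cap/A_ann.

v_ret/v_ext ≈ 2.08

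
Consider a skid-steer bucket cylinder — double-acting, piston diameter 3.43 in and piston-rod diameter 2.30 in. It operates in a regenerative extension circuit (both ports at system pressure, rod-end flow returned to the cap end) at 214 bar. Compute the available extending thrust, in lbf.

F ≈ 12900 lbf

With equal pressure on both faces, forces on the annular region cancel; the net push is pressure × rod cross-section.
Rod cross-section A_rod = π/4 × (2.30 in)² = 4.155 in^2
F = P × A_rod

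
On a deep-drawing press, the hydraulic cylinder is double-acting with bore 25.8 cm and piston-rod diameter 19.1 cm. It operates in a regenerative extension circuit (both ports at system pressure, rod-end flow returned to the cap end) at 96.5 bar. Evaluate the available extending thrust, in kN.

With equal pressure on both faces, forces on the annular region cancel; the net push is pressure × rod cross-section.
Rod cross-section A_rod = π/4 × (19.1 cm)² = 286.5 cm^2
F = P × A_rod

F ≈ 276 kN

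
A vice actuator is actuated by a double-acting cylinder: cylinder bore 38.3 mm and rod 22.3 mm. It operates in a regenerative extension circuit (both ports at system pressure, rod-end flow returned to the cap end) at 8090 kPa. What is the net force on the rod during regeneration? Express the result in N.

With equal pressure on both faces, forces on the annular region cancel; the net push is pressure × rod cross-section.
Rod cross-section A_rod = π/4 × (22.3 mm)² = 390.6 mm^2
F = P × A_rod

F ≈ 3160 N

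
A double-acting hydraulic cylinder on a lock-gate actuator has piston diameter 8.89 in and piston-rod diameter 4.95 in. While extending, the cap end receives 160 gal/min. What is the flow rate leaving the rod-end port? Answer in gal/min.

Cap-side area A_cap = π/4 × (8.89 in)² = 62.07 in^2
Rod-side annular area A_ann = π/4 × (8.89² − 4.95²) = 42.83 in^2
Piston speed v = Q_in/A_cap; rod-end outflow Q_out = v × A_ann = Q_in × A_ann/A_cap.

Q_out ≈ 110 gal/min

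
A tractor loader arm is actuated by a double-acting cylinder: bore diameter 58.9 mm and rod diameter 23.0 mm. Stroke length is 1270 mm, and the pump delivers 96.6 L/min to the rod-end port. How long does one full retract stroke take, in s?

Rod-side annular area A_ann = π/4 × (58.9² − 23.0²) = 2309 mm^2
Swept volume V = A × L; t = V / Q = A·L / Q

t ≈ 1.82 s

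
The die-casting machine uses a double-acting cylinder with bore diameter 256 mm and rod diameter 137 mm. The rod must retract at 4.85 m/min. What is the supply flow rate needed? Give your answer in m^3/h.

Rod-side annular area A_ann = π/4 × (256² − 137²) = 36730 mm^2
Q = A × v

Q ≈ 10.7 m^3/h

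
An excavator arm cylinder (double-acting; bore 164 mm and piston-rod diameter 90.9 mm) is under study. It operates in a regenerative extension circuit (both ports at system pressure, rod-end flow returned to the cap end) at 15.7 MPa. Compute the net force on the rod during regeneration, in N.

With equal pressure on both faces, forces on the annular region cancel; the net push is pressure × rod cross-section.
Rod cross-section A_rod = π/4 × (90.9 mm)² = 6490 mm^2
F = P × A_rod

F ≈ 1.02e5 N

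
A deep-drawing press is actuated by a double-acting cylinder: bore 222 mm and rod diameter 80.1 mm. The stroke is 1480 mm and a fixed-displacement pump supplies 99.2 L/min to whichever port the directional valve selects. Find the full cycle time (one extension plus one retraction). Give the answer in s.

t ≈ 64.8 s

Cap-side area A_cap = π/4 × (222 mm)² = 38710 mm^2
Rod-side annular area A_ann = π/4 × (222² − 80.1²) = 33670 mm^2
t_ext = A_cap·L/Q = 34.65 s
t_ret = A_ann·L/Q = 30.14 s
t_cycle = t_ext + t_ret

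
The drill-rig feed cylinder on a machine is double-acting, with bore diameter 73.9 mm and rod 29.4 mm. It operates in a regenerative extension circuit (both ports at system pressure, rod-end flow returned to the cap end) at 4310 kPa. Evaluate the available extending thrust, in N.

With equal pressure on both faces, forces on the annular region cancel; the net push is pressure × rod cross-section.
Rod cross-section A_rod = π/4 × (29.4 mm)² = 678.9 mm^2
F = P × A_rod

F ≈ 2930 N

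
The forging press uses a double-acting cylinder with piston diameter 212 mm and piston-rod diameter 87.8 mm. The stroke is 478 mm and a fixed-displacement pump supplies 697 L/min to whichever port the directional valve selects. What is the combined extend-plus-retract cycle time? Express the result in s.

Cap-side area A_cap = π/4 × (212 mm)² = 35300 mm^2
Rod-side annular area A_ann = π/4 × (212² − 87.8²) = 29240 mm^2
t_ext = A_cap·L/Q = 1.452 s
t_ret = A_ann·L/Q = 1.203 s
t_cycle = t_ext + t_ret

t ≈ 2.66 s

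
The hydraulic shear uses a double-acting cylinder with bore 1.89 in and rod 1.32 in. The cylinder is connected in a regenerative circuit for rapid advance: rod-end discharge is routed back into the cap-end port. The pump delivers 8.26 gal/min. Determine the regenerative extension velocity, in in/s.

v ≈ 23.2 in/s

In regeneration the rod-end outflow joins the pump flow into the cap end, so the net volume the pump must supply per unit advance equals the rod cross-section area.
Rod cross-section A_rod = π/4 × (1.32 in)² = 1.368 in^2
v = Q_pump / A_rod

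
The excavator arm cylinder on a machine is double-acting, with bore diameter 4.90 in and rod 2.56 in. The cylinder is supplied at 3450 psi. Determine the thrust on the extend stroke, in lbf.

F ≈ 65100 lbf

Cap-side area A_cap = π/4 × (4.90 in)² = 18.86 in^2
F = P × A_cap = 3450 psi × A_cap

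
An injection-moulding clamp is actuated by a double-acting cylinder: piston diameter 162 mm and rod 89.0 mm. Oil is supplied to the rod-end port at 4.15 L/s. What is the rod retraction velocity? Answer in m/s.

Rod-side annular area A_ann = π/4 × (162² − 89.0²) = 14390 mm^2
Flow into the rod-end port fills the annular volume.
v = Q / A

v ≈ 0.288 m/s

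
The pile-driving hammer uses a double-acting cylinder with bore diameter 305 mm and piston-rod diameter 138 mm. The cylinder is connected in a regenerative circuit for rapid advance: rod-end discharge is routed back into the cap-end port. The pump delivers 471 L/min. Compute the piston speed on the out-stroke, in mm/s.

v ≈ 525 mm/s

In regeneration the rod-end outflow joins the pump flow into the cap end, so the net volume the pump must supply per unit advance equals the rod cross-section area.
Rod cross-section A_rod = π/4 × (138 mm)² = 14960 mm^2
v = Q_pump / A_rod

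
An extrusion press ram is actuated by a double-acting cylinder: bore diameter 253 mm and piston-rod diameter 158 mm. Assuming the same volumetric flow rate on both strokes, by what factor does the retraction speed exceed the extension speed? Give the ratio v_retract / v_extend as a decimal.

Cap-side area A_cap = π/4 × (253 mm)² = 50270 mm^2
Rod-side annular area A_ann = π/4 × (253² − 158²) = 30670 mm^2
For equal Q, v ∝ 1/A, so v_ret/v_ext = A_cap/A_ann.

v_ret/v_ext ≈ 1.64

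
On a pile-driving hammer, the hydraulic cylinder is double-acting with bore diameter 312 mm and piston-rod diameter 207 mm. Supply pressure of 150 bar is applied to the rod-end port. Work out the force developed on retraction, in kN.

Rod-side annular area A_ann = π/4 × (312² − 207²) = 42800 mm^2
On retraction the pressure acts on the annular area (bore minus rod).
F = P × A_ann

F ≈ 642 kN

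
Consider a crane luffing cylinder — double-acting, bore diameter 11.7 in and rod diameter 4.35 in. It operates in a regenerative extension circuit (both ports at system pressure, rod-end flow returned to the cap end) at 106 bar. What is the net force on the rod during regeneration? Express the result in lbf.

With equal pressure on both faces, forces on the annular region cancel; the net push is pressure × rod cross-section.
Rod cross-section A_rod = π/4 × (4.35 in)² = 14.86 in^2
F = P × A_rod

F ≈ 22800 lbf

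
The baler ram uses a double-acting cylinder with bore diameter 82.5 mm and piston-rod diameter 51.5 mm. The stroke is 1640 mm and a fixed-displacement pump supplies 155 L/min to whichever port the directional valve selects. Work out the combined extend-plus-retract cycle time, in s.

Cap-side area A_cap = π/4 × (82.5 mm)² = 5346 mm^2
Rod-side annular area A_ann = π/4 × (82.5² − 51.5²) = 3263 mm^2
t_ext = A_cap·L/Q = 3.394 s
t_ret = A_ann·L/Q = 2.071 s
t_cycle = t_ext + t_ret

t ≈ 5.46 s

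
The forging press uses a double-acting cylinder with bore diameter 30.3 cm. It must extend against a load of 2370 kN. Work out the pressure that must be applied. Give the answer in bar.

P ≈ 329 bar

Cap-side area A_cap = π/4 × (30.3 cm)² = 721.1 cm^2
P = F / A = 2370 kN / A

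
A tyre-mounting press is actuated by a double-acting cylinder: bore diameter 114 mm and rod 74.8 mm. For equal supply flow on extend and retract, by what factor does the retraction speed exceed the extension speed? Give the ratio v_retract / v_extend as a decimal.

v_ret/v_ext ≈ 1.76

Cap-side area A_cap = π/4 × (114 mm)² = 10210 mm^2
Rod-side annular area A_ann = π/4 × (114² − 74.8²) = 5813 mm^2
For equal Q, v ∝ 1/A, so v_ret/v_ext = A_cap/A_ann.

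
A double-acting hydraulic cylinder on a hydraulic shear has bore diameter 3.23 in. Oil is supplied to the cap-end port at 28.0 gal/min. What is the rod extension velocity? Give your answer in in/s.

v ≈ 13.2 in/s

Cap-side area A_cap = π/4 × (3.23 in)² = 8.194 in^2
v = Q / A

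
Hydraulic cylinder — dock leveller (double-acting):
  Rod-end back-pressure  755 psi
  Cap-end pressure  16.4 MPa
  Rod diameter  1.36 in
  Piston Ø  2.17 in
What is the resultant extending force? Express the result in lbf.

Cap-side area A_cap = π/4 × (2.17 in)² = 3.698 in^2
Rod-side annular area A_ann = π/4 × (2.17² − 1.36²) = 2.246 in^2
Net thrust = P_cap·A_cap − P_rod·A_ann = 8797 lbf − 1695 lbf

F ≈ 7100 lbf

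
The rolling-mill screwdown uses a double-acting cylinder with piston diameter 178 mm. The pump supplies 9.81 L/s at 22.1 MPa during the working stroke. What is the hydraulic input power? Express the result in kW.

W ≈ 217 kW

Hydraulic power = P × Q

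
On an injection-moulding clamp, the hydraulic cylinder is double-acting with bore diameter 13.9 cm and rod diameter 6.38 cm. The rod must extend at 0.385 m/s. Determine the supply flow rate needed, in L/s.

Cap-side area A_cap = π/4 × (13.9 cm)² = 151.7 cm^2
Q = A × v

Q ≈ 5.84 L/s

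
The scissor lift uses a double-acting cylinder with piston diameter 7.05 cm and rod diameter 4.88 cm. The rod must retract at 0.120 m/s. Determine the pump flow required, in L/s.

Q ≈ 0.244 L/s

Rod-side annular area A_ann = π/4 × (7.05² − 4.88²) = 20.33 cm^2
Q = A × v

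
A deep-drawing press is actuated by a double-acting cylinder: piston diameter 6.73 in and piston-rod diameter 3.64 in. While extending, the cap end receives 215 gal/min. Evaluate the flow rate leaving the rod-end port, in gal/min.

Cap-side area A_cap = π/4 × (6.73 in)² = 35.57 in^2
Rod-side annular area A_ann = π/4 × (6.73² − 3.64²) = 25.17 in^2
Piston speed v = Q_in/A_cap; rod-end outflow Q_out = v × A_ann = Q_in × A_ann/A_cap.

Q_out ≈ 152 gal/min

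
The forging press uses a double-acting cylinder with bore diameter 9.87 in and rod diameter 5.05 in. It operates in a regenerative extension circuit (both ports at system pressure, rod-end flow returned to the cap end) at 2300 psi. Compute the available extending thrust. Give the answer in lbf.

With equal pressure on both faces, forces on the annular region cancel; the net push is pressure × rod cross-section.
Rod cross-section A_rod = π/4 × (5.05 in)² = 20.03 in^2
F = P × A_rod

F ≈ 46100 lbf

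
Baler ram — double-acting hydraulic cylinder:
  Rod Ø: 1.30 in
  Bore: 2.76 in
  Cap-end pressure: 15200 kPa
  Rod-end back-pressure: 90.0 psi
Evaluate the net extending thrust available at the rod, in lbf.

Cap-side area A_cap = π/4 × (2.76 in)² = 5.983 in^2
Rod-side annular area A_ann = π/4 × (2.76² − 1.30²) = 4.656 in^2
Net thrust = P_cap·A_cap − P_rod·A_ann = 13190 lbf − 419.0 lbf

F ≈ 12800 lbf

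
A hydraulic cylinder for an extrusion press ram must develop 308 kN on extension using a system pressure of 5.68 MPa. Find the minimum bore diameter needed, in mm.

Extension force acts on the full piston face: F = P × (π/4)D².
D = √(4F / (πP)) = √(4 × 308 kN / (π × 5.68 MPa))

D ≈ 263 mm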